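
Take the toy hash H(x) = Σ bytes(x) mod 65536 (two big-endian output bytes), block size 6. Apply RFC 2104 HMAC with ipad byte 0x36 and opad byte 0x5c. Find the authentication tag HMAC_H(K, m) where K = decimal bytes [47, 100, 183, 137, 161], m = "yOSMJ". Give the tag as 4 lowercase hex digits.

Key decimal bytes [47, 100, 183, 137, 161] = 2f 64 b7 89 a1 is 5 bytes ≤ B = 6; zero-pad to 6 bytes: K' = 2f 64 b7 89 a1 00.
K' ⊕ ipad = 19 52 81 bf 97 36.  K' ⊕ opad = 73 38 eb d5 fd 5c.
Inner input = (K'⊕ipad) ∥ m = 19 52 81 bf 97 36 ∥ 79 4f 53 4d 4a.
Inner hash: sum = 25+82+129+191+151+54+121+79+83+77+74 = 1066 → 04 2a.
Outer input = (K'⊕opad) ∥ inner = 73 38 eb d5 fd 5c ∥ 04 2a.
Outer hash (tag): sum = 115+56+235+213+253+92+4+42 = 1010 → 03 f2.

03f2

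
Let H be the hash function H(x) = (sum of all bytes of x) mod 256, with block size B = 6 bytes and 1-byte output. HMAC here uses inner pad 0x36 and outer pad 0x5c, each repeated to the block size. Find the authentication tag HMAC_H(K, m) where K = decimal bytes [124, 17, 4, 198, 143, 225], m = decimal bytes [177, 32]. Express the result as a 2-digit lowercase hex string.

Key decimal bytes [124, 17, 4, 198, 143, 225] = 7c 11 04 c6 8f e1 is exactly B = 6 bytes: K' = 7c 11 04 c6 8f e1.
K' ⊕ ipad = 4a 27 32 f0 b9 d7.  K' ⊕ opad = 20 4d 58 9a d3 bd.
Inner input = (K'⊕ipad) ∥ m = 4a 27 32 f0 b9 d7 ∥ b1 20.
Inner hash: sum = 74+39+50+240+185+215+177+32 = 1012; mod 256 = 244 → f4.
Outer input = (K'⊕opad) ∥ inner = 20 4d 58 9a d3 bd ∥ f4.
Outer hash (tag): sum = 32+77+88+154+211+189+244 = 995; mod 256 = 227 → e3.

e3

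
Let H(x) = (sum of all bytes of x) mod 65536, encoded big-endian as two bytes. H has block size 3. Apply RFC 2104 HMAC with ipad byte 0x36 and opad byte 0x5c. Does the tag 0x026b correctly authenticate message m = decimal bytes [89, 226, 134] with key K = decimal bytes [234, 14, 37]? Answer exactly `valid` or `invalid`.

valid

Key decimal bytes [234, 14, 37] = ea 0e 25 is exactly B = 3 bytes: K' = ea 0e 25.
K' ⊕ ipad = dc 38 13; K' ⊕ opad = b6 52 79.
Inner hash: sum = 220+56+19+89+226+134 = 744 → 02 e8.
Outer hash (recomputed tag): sum = 182+82+121+2+232 = 619 → 02 6b.
Recomputed tag = 026b; claimed = 026b → match.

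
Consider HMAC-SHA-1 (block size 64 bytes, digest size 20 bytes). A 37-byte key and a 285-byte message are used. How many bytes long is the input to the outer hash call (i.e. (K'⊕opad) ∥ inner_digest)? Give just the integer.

Key is 37 ≤ 64 bytes, zero-padded: |K'| = 64.
Outer input = (K'⊕opad) ∥ H(inner) → 64 + 20 = 84 bytes.

84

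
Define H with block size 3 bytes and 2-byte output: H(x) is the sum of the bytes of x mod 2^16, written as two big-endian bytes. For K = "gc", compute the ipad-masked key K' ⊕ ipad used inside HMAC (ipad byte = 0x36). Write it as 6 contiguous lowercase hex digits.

515536

Key "gc" = 67 63 is 2 bytes ≤ B = 3; zero-pad to 3 bytes: K' = 67 63 00.
XOR each byte with 0x36: 67⊕36=51, 63⊕36=55, 00⊕36=36.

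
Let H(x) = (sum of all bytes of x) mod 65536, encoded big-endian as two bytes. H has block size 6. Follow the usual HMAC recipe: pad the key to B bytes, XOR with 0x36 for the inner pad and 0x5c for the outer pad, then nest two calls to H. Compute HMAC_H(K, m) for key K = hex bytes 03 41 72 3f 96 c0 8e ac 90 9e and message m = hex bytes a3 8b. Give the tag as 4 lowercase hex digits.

0376

Key hex bytes 03 41 72 3f 96 c0 8e ac 90 9e is 10 bytes > B = 6, so hash it first: H(key) = 04 b3, then zero-pad to 6 bytes: K' = 04 b3 00 00 00 00.
K' ⊕ ipad = 32 85 36 36 36 36.  K' ⊕ opad = 58 ef 5c 5c 5c 5c.
Inner input = (K'⊕ipad) ∥ m = 32 85 36 36 36 36 ∥ a3 8b.
Inner hash: sum = 50+133+54+54+54+54+163+139 = 701 → 02 bd.
Outer input = (K'⊕opad) ∥ inner = 58 ef 5c 5c 5c 5c ∥ 02 bd.
Outer hash (tag): sum = 88+239+92+92+92+92+2+189 = 886 → 03 76.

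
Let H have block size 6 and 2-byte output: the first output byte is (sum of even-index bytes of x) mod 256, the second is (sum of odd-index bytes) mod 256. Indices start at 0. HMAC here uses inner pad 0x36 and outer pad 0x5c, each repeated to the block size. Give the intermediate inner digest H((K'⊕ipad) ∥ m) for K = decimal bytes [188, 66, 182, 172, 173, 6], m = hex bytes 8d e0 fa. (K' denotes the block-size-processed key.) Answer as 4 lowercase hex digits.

Key decimal bytes [188, 66, 182, 172, 173, 6] = bc 42 b6 ac ad 06 is exactly B = 6 bytes: K' = bc 42 b6 ac ad 06.
K' ⊕ ipad = 8a 74 80 9a 9b 30.
Inner input = 8a 74 80 9a 9b 30 ∥ 8d e0 fa.
Inner hash: even-index sum = 812 mod 256 = 44; odd-index sum = 542 mod 256 = 30 → 2c 1e.

2c1e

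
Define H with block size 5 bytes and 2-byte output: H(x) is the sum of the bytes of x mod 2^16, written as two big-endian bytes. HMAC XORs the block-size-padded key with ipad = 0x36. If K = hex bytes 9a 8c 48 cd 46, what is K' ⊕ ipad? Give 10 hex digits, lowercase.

Key hex bytes 9a 8c 48 cd 46 is exactly B = 5 bytes: K' = 9a 8c 48 cd 46.
XOR each byte with 0x36: 9a⊕36=ac, 8c⊕36=ba, 48⊕36=7e, cd⊕36=fb, 46⊕36=70.

acba7efb70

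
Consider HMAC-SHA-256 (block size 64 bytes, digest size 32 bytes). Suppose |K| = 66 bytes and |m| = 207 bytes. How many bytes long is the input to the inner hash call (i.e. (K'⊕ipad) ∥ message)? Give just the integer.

Key is 66 > 64 bytes, so it is hashed to 32 bytes then zero-padded to 64: |K'| = 64.
Inner input = (K'⊕ipad) ∥ m → 64 + 207 = 271 bytes.

271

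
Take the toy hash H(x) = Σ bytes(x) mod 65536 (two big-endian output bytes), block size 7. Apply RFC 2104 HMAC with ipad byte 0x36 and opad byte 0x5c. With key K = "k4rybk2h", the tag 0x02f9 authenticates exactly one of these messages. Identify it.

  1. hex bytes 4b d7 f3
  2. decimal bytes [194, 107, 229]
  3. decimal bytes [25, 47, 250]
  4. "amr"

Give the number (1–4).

Key "k4rybk2h" = 6b 34 72 79 62 6b 32 68 is 8 bytes > B = 7, so hash it first: H(key) = 02 f1, then zero-pad to 7 bytes: K' = 02 f1 00 00 00 00 00.
K' ⊕ ipad = 34 c7 36 36 36 36 36; K' ⊕ opad = 5e ad 5c 5c 5c 5c 5c.
m1: inner = H(34 c7 36 36 36 36 36 4b d7 f3) = 04 1e; tag = H(5e ad 5c 5c 5c 5c 5c 04 1e) = 02f9 ← matches
m2: inner = H(34 c7 36 36 36 36 36 c2 6b e5) = 04 1b; tag = H(5e ad 5c 5c 5c 5c 5c 04 1b) = 02f6
m3: inner = H(34 c7 36 36 36 36 36 19 2f fa) = 03 4b; tag = H(5e ad 5c 5c 5c 5c 5c 03 4b) = 0325
m4: inner = H(34 c7 36 36 36 36 36 61 6d 72) = 03 49; tag = H(5e ad 5c 5c 5c 5c 5c 03 49) = 0323

1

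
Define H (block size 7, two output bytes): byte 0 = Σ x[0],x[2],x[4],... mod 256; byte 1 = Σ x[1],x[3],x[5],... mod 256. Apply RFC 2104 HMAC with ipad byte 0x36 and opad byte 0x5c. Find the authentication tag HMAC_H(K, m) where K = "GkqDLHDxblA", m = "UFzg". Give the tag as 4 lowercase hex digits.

Key "GkqDLHDxblA" = 47 6b 71 44 4c 48 44 78 62 6c 41 is 11 bytes > B = 7, so hash it first: H(key) = eb db, then zero-pad to 7 bytes: K' = eb db 00 00 00 00 00.
K' ⊕ ipad = dd ed 36 36 36 36 36.  K' ⊕ opad = b7 87 5c 5c 5c 5c 5c.
Inner input = (K'⊕ipad) ∥ m = dd ed 36 36 36 36 36 ∥ 55 46 7a 67.
Inner hash: even-index sum = 556 mod 256 = 44; odd-index sum = 552 mod 256 = 40 → 2c 28.
Outer input = (K'⊕opad) ∥ inner = b7 87 5c 5c 5c 5c 5c ∥ 2c 28.
Outer hash (tag): even-index sum = 499 mod 256 = 243; odd-index sum = 363 mod 256 = 107 → f3 6b.

f36b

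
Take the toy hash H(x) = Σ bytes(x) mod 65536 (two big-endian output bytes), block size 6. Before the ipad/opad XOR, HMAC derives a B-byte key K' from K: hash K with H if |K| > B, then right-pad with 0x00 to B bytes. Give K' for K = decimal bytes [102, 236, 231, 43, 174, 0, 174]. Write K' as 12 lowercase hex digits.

|K| = 7 > B = 6, so first hash the key.
H(K): sum = 102+236+231+43+174+0+174 = 960 → 03 c0.
Zero-pad H(K) = 03 c0 to 6 bytes: K' = 03 c0 00 00 00 00.

03c000000000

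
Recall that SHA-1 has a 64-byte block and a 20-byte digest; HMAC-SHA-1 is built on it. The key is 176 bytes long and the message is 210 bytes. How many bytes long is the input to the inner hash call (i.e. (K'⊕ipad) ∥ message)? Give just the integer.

Key is 176 > 64 bytes, so it is hashed to 20 bytes then zero-padded to 64: |K'| = 64.
Inner input = (K'⊕ipad) ∥ m → 64 + 210 = 274 bytes.

274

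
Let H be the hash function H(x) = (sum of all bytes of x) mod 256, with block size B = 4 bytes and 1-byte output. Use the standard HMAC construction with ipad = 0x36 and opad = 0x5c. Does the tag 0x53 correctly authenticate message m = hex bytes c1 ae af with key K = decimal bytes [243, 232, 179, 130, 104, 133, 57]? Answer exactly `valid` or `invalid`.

Key decimal bytes [243, 232, 179, 130, 104, 133, 57] = f3 e8 b3 82 68 85 39 is 7 bytes > B = 4, so hash it first: H(key) = 36, then zero-pad to 4 bytes: K' = 36 00 00 00.
K' ⊕ ipad = 00 36 36 36; K' ⊕ opad = 6a 5c 5c 5c.
Inner hash: sum = 0+54+54+54+193+174+175 = 704; mod 256 = 192 → c0.
Outer hash (recomputed tag): sum = 106+92+92+92+192 = 574; mod 256 = 62 → 3e.
Recomputed tag = 3e; claimed = 53 → mismatch.

invalid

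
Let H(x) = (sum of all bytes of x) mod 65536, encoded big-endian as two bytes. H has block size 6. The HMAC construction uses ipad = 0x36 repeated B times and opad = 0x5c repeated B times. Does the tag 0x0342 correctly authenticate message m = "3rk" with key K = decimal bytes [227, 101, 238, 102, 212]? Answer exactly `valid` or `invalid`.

invalid

Key decimal bytes [227, 101, 238, 102, 212] = e3 65 ee 66 d4 is 5 bytes ≤ B = 6; zero-pad to 6 bytes: K' = e3 65 ee 66 d4 00.
K' ⊕ ipad = d5 53 d8 50 e2 36; K' ⊕ opad = bf 39 b2 3a 88 5c.
Inner hash: sum = 213+83+216+80+226+54+51+114+107 = 1144 → 04 78.
Outer hash (recomputed tag): sum = 191+57+178+58+136+92+4+120 = 836 → 03 44.
Recomputed tag = 0344; claimed = 0342 → mismatch.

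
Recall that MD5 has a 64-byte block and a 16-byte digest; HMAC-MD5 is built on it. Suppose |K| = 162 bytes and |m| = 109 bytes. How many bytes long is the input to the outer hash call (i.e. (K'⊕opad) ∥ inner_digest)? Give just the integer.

80

Key is 162 > 64 bytes, so it is hashed to 16 bytes then zero-padded to 64: |K'| = 64.
Outer input = (K'⊕opad) ∥ H(inner) → 64 + 16 = 80 bytes.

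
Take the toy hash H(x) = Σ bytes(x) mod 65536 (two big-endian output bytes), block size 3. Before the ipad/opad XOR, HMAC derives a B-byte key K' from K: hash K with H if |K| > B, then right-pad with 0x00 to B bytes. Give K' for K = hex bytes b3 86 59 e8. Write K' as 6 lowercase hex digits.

027a00

|K| = 4 > B = 3, so first hash the key.
H(K): sum = 179+134+89+232 = 634 → 02 7a.
Zero-pad H(K) = 02 7a to 3 bytes: K' = 02 7a 00.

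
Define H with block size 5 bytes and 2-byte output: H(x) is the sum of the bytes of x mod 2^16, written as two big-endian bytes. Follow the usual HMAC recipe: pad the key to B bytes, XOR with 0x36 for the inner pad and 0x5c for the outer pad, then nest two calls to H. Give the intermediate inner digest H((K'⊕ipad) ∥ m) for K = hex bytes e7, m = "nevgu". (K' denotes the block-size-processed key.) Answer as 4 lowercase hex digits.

Key hex bytes e7 is 1 byte ≤ B = 5; zero-pad to 5 bytes: K' = e7 00 00 00 00.
K' ⊕ ipad = d1 36 36 36 36.
Inner input = d1 36 36 36 36 ∥ 6e 65 76 67 75.
Inner hash: sum = 209+54+54+54+54+110+101+118+103+117 = 974 → 03 ce.

03ce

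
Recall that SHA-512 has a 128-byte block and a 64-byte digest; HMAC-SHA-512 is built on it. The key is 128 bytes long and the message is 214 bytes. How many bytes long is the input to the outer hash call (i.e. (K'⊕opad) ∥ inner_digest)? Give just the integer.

192

Key is 128 ≤ 128 bytes, zero-padded: |K'| = 128.
Outer input = (K'⊕opad) ∥ H(inner) → 128 + 64 = 192 bytes.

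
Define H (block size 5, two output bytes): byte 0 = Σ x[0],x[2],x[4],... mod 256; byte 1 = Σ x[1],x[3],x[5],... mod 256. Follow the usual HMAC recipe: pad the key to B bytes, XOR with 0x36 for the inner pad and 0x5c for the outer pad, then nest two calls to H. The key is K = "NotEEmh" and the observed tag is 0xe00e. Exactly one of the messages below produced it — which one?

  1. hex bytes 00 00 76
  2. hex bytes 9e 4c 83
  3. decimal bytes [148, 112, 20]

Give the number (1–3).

3

Key "NotEEmh" = 4e 6f 74 45 45 6d 68 is 7 bytes > B = 5, so hash it first: H(key) = 6f 21, then zero-pad to 5 bytes: K' = 6f 21 00 00 00.
K' ⊕ ipad = 59 17 36 36 36; K' ⊕ opad = 33 7d 5c 5c 5c.
m1: inner = H(59 17 36 36 36 00 00 76) = c5 c3; tag = H(33 7d 5c 5c 5c c5 c3) = ae9e
m2: inner = H(59 17 36 36 36 9e 4c 83) = 11 6e; tag = H(33 7d 5c 5c 5c 11 6e) = 59ea
m3: inner = H(59 17 36 36 36 94 70 14) = 35 f5; tag = H(33 7d 5c 5c 5c 35 f5) = e00e ← matches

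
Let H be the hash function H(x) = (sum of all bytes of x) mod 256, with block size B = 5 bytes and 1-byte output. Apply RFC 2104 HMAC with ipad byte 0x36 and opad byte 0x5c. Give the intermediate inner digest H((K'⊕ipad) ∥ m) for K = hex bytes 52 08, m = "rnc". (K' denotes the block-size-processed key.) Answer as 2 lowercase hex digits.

87

Key hex bytes 52 08 is 2 bytes ≤ B = 5; zero-pad to 5 bytes: K' = 52 08 00 00 00.
K' ⊕ ipad = 64 3e 36 36 36.
Inner input = 64 3e 36 36 36 ∥ 72 6e 63.
Inner hash: sum = 100+62+54+54+54+114+110+99 = 647; mod 256 = 135 → 87.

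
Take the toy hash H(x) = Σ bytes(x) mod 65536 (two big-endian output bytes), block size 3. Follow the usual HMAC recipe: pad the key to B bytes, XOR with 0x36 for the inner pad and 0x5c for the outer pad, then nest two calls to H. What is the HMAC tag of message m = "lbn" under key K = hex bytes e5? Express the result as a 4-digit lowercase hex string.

01ee

Key hex bytes e5 is 1 byte ≤ B = 3; zero-pad to 3 bytes: K' = e5 00 00.
K' ⊕ ipad = d3 36 36.  K' ⊕ opad = b9 5c 5c.
Inner input = (K'⊕ipad) ∥ m = d3 36 36 ∥ 6c 62 6e.
Inner hash: sum = 211+54+54+108+98+110 = 635 → 02 7b.
Outer input = (K'⊕opad) ∥ inner = b9 5c 5c ∥ 02 7b.
Outer hash (tag): sum = 185+92+92+2+123 = 494 → 01 ee.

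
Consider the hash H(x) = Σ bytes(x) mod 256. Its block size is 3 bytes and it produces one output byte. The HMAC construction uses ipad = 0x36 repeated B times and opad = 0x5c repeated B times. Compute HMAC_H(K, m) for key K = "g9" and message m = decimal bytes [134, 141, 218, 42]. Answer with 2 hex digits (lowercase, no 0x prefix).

a9

Key "g9" = 67 39 is 2 bytes ≤ B = 3; zero-pad to 3 bytes: K' = 67 39 00.
K' ⊕ ipad = 51 0f 36.  K' ⊕ opad = 3b 65 5c.
Inner input = (K'⊕ipad) ∥ m = 51 0f 36 ∥ 86 8d da 2a.
Inner hash: sum = 81+15+54+134+141+218+42 = 685; mod 256 = 173 → ad.
Outer input = (K'⊕opad) ∥ inner = 3b 65 5c ∥ ad.
Outer hash (tag): sum = 59+101+92+173 = 425; mod 256 = 169 → a9.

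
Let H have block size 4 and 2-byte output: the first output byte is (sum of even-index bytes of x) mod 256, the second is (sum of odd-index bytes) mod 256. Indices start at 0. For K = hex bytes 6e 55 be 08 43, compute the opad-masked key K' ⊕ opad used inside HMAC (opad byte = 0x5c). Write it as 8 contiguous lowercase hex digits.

Key hex bytes 6e 55 be 08 43 is 5 bytes > B = 4, so hash it first: H(key) = 6f 5d, then zero-pad to 4 bytes: K' = 6f 5d 00 00.
XOR each byte with 0x5c: 6f⊕5c=33, 5d⊕5c=01, 00⊕5c=5c, 00⊕5c=5c.

33015c5c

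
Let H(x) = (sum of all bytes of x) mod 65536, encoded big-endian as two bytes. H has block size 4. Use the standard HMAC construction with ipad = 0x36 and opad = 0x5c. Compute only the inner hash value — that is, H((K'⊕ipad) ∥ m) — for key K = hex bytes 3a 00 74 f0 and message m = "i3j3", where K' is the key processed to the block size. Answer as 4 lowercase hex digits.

Key hex bytes 3a 00 74 f0 is exactly B = 4 bytes: K' = 3a 00 74 f0.
K' ⊕ ipad = 0c 36 42 c6.
Inner input = 0c 36 42 c6 ∥ 69 33 6a 33.
Inner hash: sum = 12+54+66+198+105+51+106+51 = 643 → 02 83.

0283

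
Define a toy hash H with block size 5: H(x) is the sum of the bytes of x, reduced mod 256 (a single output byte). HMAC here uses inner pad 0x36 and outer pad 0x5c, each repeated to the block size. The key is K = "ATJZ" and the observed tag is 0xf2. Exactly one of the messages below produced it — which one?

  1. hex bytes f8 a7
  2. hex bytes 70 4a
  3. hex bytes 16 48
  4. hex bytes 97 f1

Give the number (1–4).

Key "ATJZ" = 41 54 4a 5a is 4 bytes ≤ B = 5; zero-pad to 5 bytes: K' = 41 54 4a 5a 00.
K' ⊕ ipad = 77 62 7c 6c 36; K' ⊕ opad = 1d 08 16 06 5c.
m1: inner = H(77 62 7c 6c 36 f8 a7) = 96; tag = H(1d 08 16 06 5c 96) = 33
m2: inner = H(77 62 7c 6c 36 70 4a) = b1; tag = H(1d 08 16 06 5c b1) = 4e
m3: inner = H(77 62 7c 6c 36 16 48) = 55; tag = H(1d 08 16 06 5c 55) = f2 ← matches
m4: inner = H(77 62 7c 6c 36 97 f1) = 7f; tag = H(1d 08 16 06 5c 7f) = 1c

3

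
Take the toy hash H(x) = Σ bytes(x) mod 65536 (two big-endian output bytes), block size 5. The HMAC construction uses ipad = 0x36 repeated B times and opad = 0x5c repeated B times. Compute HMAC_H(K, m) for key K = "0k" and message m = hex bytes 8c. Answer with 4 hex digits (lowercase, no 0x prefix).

0249

Key "0k" = 30 6b is 2 bytes ≤ B = 5; zero-pad to 5 bytes: K' = 30 6b 00 00 00.
K' ⊕ ipad = 06 5d 36 36 36.  K' ⊕ opad = 6c 37 5c 5c 5c.
Inner input = (K'⊕ipad) ∥ m = 06 5d 36 36 36 ∥ 8c.
Inner hash: sum = 6+93+54+54+54+140 = 401 → 01 91.
Outer input = (K'⊕opad) ∥ inner = 6c 37 5c 5c 5c ∥ 01 91.
Outer hash (tag): sum = 108+55+92+92+92+1+145 = 585 → 02 49.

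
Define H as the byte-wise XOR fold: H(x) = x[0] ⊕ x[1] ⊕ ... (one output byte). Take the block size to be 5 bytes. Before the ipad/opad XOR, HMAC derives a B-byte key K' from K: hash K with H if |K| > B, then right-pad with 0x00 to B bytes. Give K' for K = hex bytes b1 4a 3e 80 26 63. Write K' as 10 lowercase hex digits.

0000000000

|K| = 6 > B = 5, so first hash the key.
H(K): XOR b1⊕4a⊕3e⊕80⊕26⊕63 = 00.
Zero-pad H(K) = 00 to 5 bytes: K' = 00 00 00 00 00.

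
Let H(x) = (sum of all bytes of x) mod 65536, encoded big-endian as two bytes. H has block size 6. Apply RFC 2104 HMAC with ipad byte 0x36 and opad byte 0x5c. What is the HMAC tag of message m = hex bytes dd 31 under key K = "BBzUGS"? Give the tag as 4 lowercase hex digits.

Key "BBzUGS" = 42 42 7a 55 47 53 is exactly B = 6 bytes: K' = 42 42 7a 55 47 53.
K' ⊕ ipad = 74 74 4c 63 71 65.  K' ⊕ opad = 1e 1e 26 09 1b 0f.
Inner input = (K'⊕ipad) ∥ m = 74 74 4c 63 71 65 ∥ dd 31.
Inner hash: sum = 116+116+76+99+113+101+221+49 = 891 → 03 7b.
Outer input = (K'⊕opad) ∥ inner = 1e 1e 26 09 1b 0f ∥ 03 7b.
Outer hash (tag): sum = 30+30+38+9+27+15+3+123 = 275 → 01 13.

0113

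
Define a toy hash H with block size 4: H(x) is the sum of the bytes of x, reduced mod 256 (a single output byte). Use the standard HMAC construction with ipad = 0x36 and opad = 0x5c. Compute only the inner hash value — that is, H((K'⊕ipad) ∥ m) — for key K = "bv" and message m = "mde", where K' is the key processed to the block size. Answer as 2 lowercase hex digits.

36

Key "bv" = 62 76 is 2 bytes ≤ B = 4; zero-pad to 4 bytes: K' = 62 76 00 00.
K' ⊕ ipad = 54 40 36 36.
Inner input = 54 40 36 36 ∥ 6d 64 65.
Inner hash: sum = 84+64+54+54+109+100+101 = 566; mod 256 = 54 → 36.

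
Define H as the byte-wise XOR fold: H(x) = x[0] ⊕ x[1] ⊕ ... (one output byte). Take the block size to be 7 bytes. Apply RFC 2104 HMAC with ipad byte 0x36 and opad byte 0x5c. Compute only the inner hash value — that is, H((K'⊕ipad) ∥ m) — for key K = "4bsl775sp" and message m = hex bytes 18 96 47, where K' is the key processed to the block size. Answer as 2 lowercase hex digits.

80

Key "4bsl775sp" = 34 62 73 6c 37 37 35 73 70 is 9 bytes > B = 7, so hash it first: H(key) = 7f, then zero-pad to 7 bytes: K' = 7f 00 00 00 00 00 00.
K' ⊕ ipad = 49 36 36 36 36 36 36.
Inner input = 49 36 36 36 36 36 36 ∥ 18 96 47.
Inner hash: XOR 49⊕36⊕36⊕36⊕36⊕36⊕36⊕18⊕96⊕47 = 80.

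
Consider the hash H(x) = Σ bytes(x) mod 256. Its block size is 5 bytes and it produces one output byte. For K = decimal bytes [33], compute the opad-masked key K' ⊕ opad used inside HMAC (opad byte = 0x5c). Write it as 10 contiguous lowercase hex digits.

Key decimal bytes [33] = 21 is 1 byte ≤ B = 5; zero-pad to 5 bytes: K' = 21 00 00 00 00.
XOR each byte with 0x5c: 21⊕5c=7d, 00⊕5c=5c, 00⊕5c=5c, 00⊕5c=5c, 00⊕5c=5c.

7d5c5c5c5c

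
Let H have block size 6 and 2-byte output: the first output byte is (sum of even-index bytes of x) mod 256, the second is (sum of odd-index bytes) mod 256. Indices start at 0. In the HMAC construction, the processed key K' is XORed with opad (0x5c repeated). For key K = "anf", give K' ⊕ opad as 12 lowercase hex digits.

Key "anf" = 61 6e 66 is 3 bytes ≤ B = 6; zero-pad to 6 bytes: K' = 61 6e 66 00 00 00.
XOR each byte with 0x5c: 61⊕5c=3d, 6e⊕5c=32, 66⊕5c=3a, 00⊕5c=5c, 00⊕5c=5c, 00⊕5c=5c.

3d323a5c5c5c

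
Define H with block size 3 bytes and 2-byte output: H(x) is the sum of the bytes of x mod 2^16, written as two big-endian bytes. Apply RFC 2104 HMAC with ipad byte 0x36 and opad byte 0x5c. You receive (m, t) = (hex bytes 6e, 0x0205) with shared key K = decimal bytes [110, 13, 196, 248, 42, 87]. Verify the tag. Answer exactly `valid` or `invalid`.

Key decimal bytes [110, 13, 196, 248, 42, 87] = 6e 0d c4 f8 2a 57 is 6 bytes > B = 3, so hash it first: H(key) = 02 b8, then zero-pad to 3 bytes: K' = 02 b8 00.
K' ⊕ ipad = 34 8e 36; K' ⊕ opad = 5e e4 5c.
Inner hash: sum = 52+142+54+110 = 358 → 01 66.
Outer hash (recomputed tag): sum = 94+228+92+1+102 = 517 → 02 05.
Recomputed tag = 0205; claimed = 0205 → match.

valid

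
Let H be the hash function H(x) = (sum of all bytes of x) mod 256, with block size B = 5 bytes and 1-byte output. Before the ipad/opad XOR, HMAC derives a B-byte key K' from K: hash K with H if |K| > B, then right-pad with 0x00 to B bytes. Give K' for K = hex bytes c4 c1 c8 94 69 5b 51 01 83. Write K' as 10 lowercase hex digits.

7a00000000

|K| = 9 > B = 5, so first hash the key.
H(K): sum = 196+193+200+148+105+91+81+1+131 = 1146; mod 256 = 122 → 7a.
Zero-pad H(K) = 7a to 5 bytes: K' = 7a 00 00 00 00.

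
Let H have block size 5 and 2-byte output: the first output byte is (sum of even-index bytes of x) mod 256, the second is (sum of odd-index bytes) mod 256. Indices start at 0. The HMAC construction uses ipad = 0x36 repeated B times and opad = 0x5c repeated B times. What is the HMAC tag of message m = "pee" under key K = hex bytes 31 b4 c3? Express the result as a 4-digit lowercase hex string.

Key hex bytes 31 b4 c3 is 3 bytes ≤ B = 5; zero-pad to 5 bytes: K' = 31 b4 c3 00 00.
K' ⊕ ipad = 07 82 f5 36 36.  K' ⊕ opad = 6d e8 9f 5c 5c.
Inner input = (K'⊕ipad) ∥ m = 07 82 f5 36 36 ∥ 70 65 65.
Inner hash: even-index sum = 407 mod 256 = 151; odd-index sum = 397 mod 256 = 141 → 97 8d.
Outer input = (K'⊕opad) ∥ inner = 6d e8 9f 5c 5c ∥ 97 8d.
Outer hash (tag): even-index sum = 501 mod 256 = 245; odd-index sum = 475 mod 256 = 219 → f5 db.

f5db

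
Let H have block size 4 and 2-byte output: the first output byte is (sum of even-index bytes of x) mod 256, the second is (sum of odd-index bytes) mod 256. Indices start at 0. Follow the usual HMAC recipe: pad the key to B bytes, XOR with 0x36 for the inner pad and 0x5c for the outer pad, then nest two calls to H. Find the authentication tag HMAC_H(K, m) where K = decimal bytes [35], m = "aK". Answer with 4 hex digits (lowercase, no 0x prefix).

Key decimal bytes [35] = 23 is 1 byte ≤ B = 4; zero-pad to 4 bytes: K' = 23 00 00 00.
K' ⊕ ipad = 15 36 36 36.  K' ⊕ opad = 7f 5c 5c 5c.
Inner input = (K'⊕ipad) ∥ m = 15 36 36 36 ∥ 61 4b.
Inner hash: even-index sum = 172 mod 256 = 172; odd-index sum = 183 mod 256 = 183 → ac b7.
Outer input = (K'⊕opad) ∥ inner = 7f 5c 5c 5c ∥ ac b7.
Outer hash (tag): even-index sum = 391 mod 256 = 135; odd-index sum = 367 mod 256 = 111 → 87 6f.

876f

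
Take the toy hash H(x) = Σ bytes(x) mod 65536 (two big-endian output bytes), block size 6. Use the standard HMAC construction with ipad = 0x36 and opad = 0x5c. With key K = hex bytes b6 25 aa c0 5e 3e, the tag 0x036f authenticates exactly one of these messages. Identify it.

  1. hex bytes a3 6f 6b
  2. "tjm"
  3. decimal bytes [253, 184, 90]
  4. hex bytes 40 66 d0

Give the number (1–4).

1

Key hex bytes b6 25 aa c0 5e 3e is exactly B = 6 bytes: K' = b6 25 aa c0 5e 3e.
K' ⊕ ipad = 80 13 9c f6 68 08; K' ⊕ opad = ea 79 f6 9c 02 62.
m1: inner = H(80 13 9c f6 68 08 a3 6f 6b) = 04 12; tag = H(ea 79 f6 9c 02 62 04 12) = 036f ← matches
m2: inner = H(80 13 9c f6 68 08 74 6a 6d) = 03 e0; tag = H(ea 79 f6 9c 02 62 03 e0) = 043c
m3: inner = H(80 13 9c f6 68 08 fd b8 5a) = 04 a4; tag = H(ea 79 f6 9c 02 62 04 a4) = 0401
m4: inner = H(80 13 9c f6 68 08 40 66 d0) = 04 0b; tag = H(ea 79 f6 9c 02 62 04 0b) = 0368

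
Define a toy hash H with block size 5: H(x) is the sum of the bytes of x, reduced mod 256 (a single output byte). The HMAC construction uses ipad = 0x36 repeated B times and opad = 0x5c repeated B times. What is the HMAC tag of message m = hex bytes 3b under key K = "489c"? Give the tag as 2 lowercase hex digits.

Key "489c" = 34 38 39 63 is 4 bytes ≤ B = 5; zero-pad to 5 bytes: K' = 34 38 39 63 00.
K' ⊕ ipad = 02 0e 0f 55 36.  K' ⊕ opad = 68 64 65 3f 5c.
Inner input = (K'⊕ipad) ∥ m = 02 0e 0f 55 36 ∥ 3b.
Inner hash: sum = 2+14+15+85+54+59 = 229 → e5.
Outer input = (K'⊕opad) ∥ inner = 68 64 65 3f 5c ∥ e5.
Outer hash (tag): sum = 104+100+101+63+92+229 = 689; mod 256 = 177 → b1.

b1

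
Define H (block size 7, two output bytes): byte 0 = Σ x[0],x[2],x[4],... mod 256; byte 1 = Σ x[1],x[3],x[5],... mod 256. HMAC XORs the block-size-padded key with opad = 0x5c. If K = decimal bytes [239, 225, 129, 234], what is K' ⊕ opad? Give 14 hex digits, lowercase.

Key decimal bytes [239, 225, 129, 234] = ef e1 81 ea is 4 bytes ≤ B = 7; zero-pad to 7 bytes: K' = ef e1 81 ea 00 00 00.
XOR each byte with 0x5c: ef⊕5c=b3, e1⊕5c=bd, 81⊕5c=dd, ea⊕5c=b6, 00⊕5c=5c, 00⊕5c=5c, 00⊕5c=5c.

b3bdddb65c5c5c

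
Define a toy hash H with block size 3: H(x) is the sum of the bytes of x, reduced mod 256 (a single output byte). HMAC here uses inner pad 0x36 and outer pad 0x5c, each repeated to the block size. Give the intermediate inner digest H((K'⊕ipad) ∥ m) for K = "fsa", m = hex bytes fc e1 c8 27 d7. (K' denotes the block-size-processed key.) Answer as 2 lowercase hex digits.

8f

Key "fsa" = 66 73 61 is exactly B = 3 bytes: K' = 66 73 61.
K' ⊕ ipad = 50 45 57.
Inner input = 50 45 57 ∥ fc e1 c8 27 d7.
Inner hash: sum = 80+69+87+252+225+200+39+215 = 1167; mod 256 = 143 → 8f.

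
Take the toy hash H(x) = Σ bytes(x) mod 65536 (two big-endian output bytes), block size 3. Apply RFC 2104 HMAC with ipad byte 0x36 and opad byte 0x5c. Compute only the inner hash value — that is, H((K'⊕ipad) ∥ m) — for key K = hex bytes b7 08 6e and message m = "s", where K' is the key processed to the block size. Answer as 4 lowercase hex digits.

018a

Key hex bytes b7 08 6e is exactly B = 3 bytes: K' = b7 08 6e.
K' ⊕ ipad = 81 3e 58.
Inner input = 81 3e 58 ∥ 73.
Inner hash: sum = 129+62+88+115 = 394 → 01 8a.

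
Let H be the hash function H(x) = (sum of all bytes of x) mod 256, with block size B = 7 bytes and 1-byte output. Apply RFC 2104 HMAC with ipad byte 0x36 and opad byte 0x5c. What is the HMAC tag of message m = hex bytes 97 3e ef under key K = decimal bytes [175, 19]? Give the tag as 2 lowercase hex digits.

Key decimal bytes [175, 19] = af 13 is 2 bytes ≤ B = 7; zero-pad to 7 bytes: K' = af 13 00 00 00 00 00.
K' ⊕ ipad = 99 25 36 36 36 36 36.  K' ⊕ opad = f3 4f 5c 5c 5c 5c 5c.
Inner input = (K'⊕ipad) ∥ m = 99 25 36 36 36 36 36 ∥ 97 3e ef.
Inner hash: sum = 153+37+54+54+54+54+54+151+62+239 = 912; mod 256 = 144 → 90.
Outer input = (K'⊕opad) ∥ inner = f3 4f 5c 5c 5c 5c 5c ∥ 90.
Outer hash (tag): sum = 243+79+92+92+92+92+92+144 = 926; mod 256 = 158 → 9e.

9e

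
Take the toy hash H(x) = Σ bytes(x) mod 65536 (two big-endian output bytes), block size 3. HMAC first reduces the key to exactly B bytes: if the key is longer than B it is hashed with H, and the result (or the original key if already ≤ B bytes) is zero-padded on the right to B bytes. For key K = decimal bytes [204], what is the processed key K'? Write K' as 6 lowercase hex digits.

Key decimal bytes [204] = cc is 1 byte ≤ B = 3; zero-pad to 3 bytes: K' = cc 00 00.

cc0000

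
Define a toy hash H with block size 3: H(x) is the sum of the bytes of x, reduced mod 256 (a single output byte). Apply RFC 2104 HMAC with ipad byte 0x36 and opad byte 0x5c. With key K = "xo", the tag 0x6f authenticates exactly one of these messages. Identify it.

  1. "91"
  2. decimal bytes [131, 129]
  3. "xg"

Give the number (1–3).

3

Key "xo" = 78 6f is 2 bytes ≤ B = 3; zero-pad to 3 bytes: K' = 78 6f 00.
K' ⊕ ipad = 4e 59 36; K' ⊕ opad = 24 33 5c.
m1: inner = H(4e 59 36 39 31) = 47; tag = H(24 33 5c 47) = fa
m2: inner = H(4e 59 36 83 81) = e1; tag = H(24 33 5c e1) = 94
m3: inner = H(4e 59 36 78 67) = bc; tag = H(24 33 5c bc) = 6f ← matches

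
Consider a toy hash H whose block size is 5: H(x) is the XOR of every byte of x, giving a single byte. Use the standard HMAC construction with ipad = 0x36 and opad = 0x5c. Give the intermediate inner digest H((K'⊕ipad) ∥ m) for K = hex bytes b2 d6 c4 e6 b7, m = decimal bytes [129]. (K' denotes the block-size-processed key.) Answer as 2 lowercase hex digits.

Key hex bytes b2 d6 c4 e6 b7 is exactly B = 5 bytes: K' = b2 d6 c4 e6 b7.
K' ⊕ ipad = 84 e0 f2 d0 81.
Inner input = 84 e0 f2 d0 81 ∥ 81.
Inner hash: XOR 84⊕e0⊕f2⊕d0⊕81⊕81 = 46.

46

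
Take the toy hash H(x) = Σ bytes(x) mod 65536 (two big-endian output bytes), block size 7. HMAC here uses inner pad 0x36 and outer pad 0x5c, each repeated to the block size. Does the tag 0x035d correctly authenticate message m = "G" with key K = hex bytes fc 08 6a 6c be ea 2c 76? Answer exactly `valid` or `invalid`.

invalid

Key hex bytes fc 08 6a 6c be ea 2c 76 is 8 bytes > B = 7, so hash it first: H(key) = 04 24, then zero-pad to 7 bytes: K' = 04 24 00 00 00 00 00.
K' ⊕ ipad = 32 12 36 36 36 36 36; K' ⊕ opad = 58 78 5c 5c 5c 5c 5c.
Inner hash: sum = 50+18+54+54+54+54+54+71 = 409 → 01 99.
Outer hash (recomputed tag): sum = 88+120+92+92+92+92+92+1+153 = 822 → 03 36.
Recomputed tag = 0336; claimed = 035d → mismatch.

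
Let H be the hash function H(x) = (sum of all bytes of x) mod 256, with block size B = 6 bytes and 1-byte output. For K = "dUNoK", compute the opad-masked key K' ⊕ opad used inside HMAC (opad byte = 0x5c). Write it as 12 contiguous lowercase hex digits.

38091233175c

Key "dUNoK" = 64 55 4e 6f 4b is 5 bytes ≤ B = 6; zero-pad to 6 bytes: K' = 64 55 4e 6f 4b 00.
XOR each byte with 0x5c: 64⊕5c=38, 55⊕5c=09, 4e⊕5c=12, 6f⊕5c=33, 4b⊕5c=17, 00⊕5c=5c.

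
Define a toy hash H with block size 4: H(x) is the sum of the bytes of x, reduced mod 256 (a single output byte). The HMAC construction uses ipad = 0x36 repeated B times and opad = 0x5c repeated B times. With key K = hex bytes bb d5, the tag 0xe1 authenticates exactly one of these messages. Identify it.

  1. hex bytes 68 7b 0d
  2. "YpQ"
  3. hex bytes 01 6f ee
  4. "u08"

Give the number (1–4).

Key hex bytes bb d5 is 2 bytes ≤ B = 4; zero-pad to 4 bytes: K' = bb d5 00 00.
K' ⊕ ipad = 8d e3 36 36; K' ⊕ opad = e7 89 5c 5c.
m1: inner = H(8d e3 36 36 68 7b 0d) = cc; tag = H(e7 89 5c 5c cc) = f4
m2: inner = H(8d e3 36 36 59 70 51) = f6; tag = H(e7 89 5c 5c f6) = 1e
m3: inner = H(8d e3 36 36 01 6f ee) = 3a; tag = H(e7 89 5c 5c 3a) = 62
m4: inner = H(8d e3 36 36 75 30 38) = b9; tag = H(e7 89 5c 5c b9) = e1 ← matches

4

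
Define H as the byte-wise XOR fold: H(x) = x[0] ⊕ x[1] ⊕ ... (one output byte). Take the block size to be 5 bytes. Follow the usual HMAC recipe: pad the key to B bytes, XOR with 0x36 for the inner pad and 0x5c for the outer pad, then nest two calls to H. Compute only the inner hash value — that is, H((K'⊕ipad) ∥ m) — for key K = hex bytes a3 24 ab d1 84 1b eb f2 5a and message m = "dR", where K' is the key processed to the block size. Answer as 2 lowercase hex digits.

21

Key hex bytes a3 24 ab d1 84 1b eb f2 5a is 9 bytes > B = 5, so hash it first: H(key) = 21, then zero-pad to 5 bytes: K' = 21 00 00 00 00.
K' ⊕ ipad = 17 36 36 36 36.
Inner input = 17 36 36 36 36 ∥ 64 52.
Inner hash: XOR 17⊕36⊕36⊕36⊕36⊕64⊕52 = 21.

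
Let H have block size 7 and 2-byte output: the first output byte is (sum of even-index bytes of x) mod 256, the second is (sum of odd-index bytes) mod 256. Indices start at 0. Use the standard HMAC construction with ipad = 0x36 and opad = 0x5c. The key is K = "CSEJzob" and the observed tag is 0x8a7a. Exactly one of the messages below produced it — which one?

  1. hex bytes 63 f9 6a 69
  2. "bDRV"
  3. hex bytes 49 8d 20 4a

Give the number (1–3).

Key "CSEJzob" = 43 53 45 4a 7a 6f 62 is exactly B = 7 bytes: K' = 43 53 45 4a 7a 6f 62.
K' ⊕ ipad = 75 65 73 7c 4c 59 54; K' ⊕ opad = 1f 0f 19 16 26 33 3e.
m1: inner = H(75 65 73 7c 4c 59 54 63 f9 6a 69) = ea 07; tag = H(1f 0f 19 16 26 33 3e ea 07) = a342
m2: inner = H(75 65 73 7c 4c 59 54 62 44 52 56) = 22 ee; tag = H(1f 0f 19 16 26 33 3e 22 ee) = 8a7a ← matches
m3: inner = H(75 65 73 7c 4c 59 54 49 8d 20 4a) = 5f a3; tag = H(1f 0f 19 16 26 33 3e 5f a3) = 3fb7

2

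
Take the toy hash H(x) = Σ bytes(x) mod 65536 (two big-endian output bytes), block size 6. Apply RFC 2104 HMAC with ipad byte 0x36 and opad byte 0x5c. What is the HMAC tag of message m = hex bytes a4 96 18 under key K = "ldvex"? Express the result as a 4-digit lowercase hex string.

0163

Key "ldvex" = 6c 64 76 65 78 is 5 bytes ≤ B = 6; zero-pad to 6 bytes: K' = 6c 64 76 65 78 00.
K' ⊕ ipad = 5a 52 40 53 4e 36.  K' ⊕ opad = 30 38 2a 39 24 5c.
Inner input = (K'⊕ipad) ∥ m = 5a 52 40 53 4e 36 ∥ a4 96 18.
Inner hash: sum = 90+82+64+83+78+54+164+150+24 = 789 → 03 15.
Outer input = (K'⊕opad) ∥ inner = 30 38 2a 39 24 5c ∥ 03 15.
Outer hash (tag): sum = 48+56+42+57+36+92+3+21 = 355 → 01 63.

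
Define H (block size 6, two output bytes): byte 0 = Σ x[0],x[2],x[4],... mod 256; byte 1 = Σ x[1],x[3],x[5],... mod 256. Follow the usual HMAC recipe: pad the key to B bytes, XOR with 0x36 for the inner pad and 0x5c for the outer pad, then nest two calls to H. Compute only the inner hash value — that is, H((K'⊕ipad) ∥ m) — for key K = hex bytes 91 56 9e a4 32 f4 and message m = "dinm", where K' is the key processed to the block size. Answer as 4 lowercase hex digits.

Key hex bytes 91 56 9e a4 32 f4 is exactly B = 6 bytes: K' = 91 56 9e a4 32 f4.
K' ⊕ ipad = a7 60 a8 92 04 c2.
Inner input = a7 60 a8 92 04 c2 ∥ 64 69 6e 6d.
Inner hash: even-index sum = 549 mod 256 = 37; odd-index sum = 650 mod 256 = 138 → 25 8a.

258a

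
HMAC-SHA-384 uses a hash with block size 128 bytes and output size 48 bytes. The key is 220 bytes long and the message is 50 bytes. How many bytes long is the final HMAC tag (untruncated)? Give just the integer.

48

The tag is one SHA-384 digest: 48 bytes.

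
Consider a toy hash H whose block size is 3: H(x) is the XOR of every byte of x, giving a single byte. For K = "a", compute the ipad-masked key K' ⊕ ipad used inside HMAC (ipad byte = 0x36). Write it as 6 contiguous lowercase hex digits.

Key "a" = 61 is 1 byte ≤ B = 3; zero-pad to 3 bytes: K' = 61 00 00.
XOR each byte with 0x36: 61⊕36=57, 00⊕36=36, 00⊕36=36.

573636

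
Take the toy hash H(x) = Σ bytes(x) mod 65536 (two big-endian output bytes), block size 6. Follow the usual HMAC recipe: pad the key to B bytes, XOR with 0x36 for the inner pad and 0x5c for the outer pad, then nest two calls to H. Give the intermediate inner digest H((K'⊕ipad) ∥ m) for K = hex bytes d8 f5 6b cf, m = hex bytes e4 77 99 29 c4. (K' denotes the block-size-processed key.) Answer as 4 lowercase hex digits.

Key hex bytes d8 f5 6b cf is 4 bytes ≤ B = 6; zero-pad to 6 bytes: K' = d8 f5 6b cf 00 00.
K' ⊕ ipad = ee c3 5d f9 36 36.
Inner input = ee c3 5d f9 36 36 ∥ e4 77 99 29 c4.
Inner hash: sum = 238+195+93+249+54+54+228+119+153+41+196 = 1620 → 06 54.

0654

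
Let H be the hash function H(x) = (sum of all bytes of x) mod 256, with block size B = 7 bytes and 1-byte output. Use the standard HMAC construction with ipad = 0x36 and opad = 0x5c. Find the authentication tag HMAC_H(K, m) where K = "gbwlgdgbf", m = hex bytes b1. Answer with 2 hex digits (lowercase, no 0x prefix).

a7

Key "gbwlgdgbf" = 67 62 77 6c 67 64 67 62 66 is 9 bytes > B = 7, so hash it first: H(key) = a6, then zero-pad to 7 bytes: K' = a6 00 00 00 00 00 00.
K' ⊕ ipad = 90 36 36 36 36 36 36.  K' ⊕ opad = fa 5c 5c 5c 5c 5c 5c.
Inner input = (K'⊕ipad) ∥ m = 90 36 36 36 36 36 36 ∥ b1.
Inner hash: sum = 144+54+54+54+54+54+54+177 = 645; mod 256 = 133 → 85.
Outer input = (K'⊕opad) ∥ inner = fa 5c 5c 5c 5c 5c 5c ∥ 85.
Outer hash (tag): sum = 250+92+92+92+92+92+92+133 = 935; mod 256 = 167 → a7.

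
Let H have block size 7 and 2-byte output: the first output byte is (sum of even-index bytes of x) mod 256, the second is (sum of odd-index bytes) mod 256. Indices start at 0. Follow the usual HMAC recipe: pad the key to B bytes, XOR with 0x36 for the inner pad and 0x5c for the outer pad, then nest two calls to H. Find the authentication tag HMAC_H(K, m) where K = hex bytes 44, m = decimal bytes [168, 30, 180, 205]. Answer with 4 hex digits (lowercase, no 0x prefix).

2a13

Key hex bytes 44 is 1 byte ≤ B = 7; zero-pad to 7 bytes: K' = 44 00 00 00 00 00 00.
K' ⊕ ipad = 72 36 36 36 36 36 36.  K' ⊕ opad = 18 5c 5c 5c 5c 5c 5c.
Inner input = (K'⊕ipad) ∥ m = 72 36 36 36 36 36 36 ∥ a8 1e b4 cd.
Inner hash: even-index sum = 511 mod 256 = 255; odd-index sum = 510 mod 256 = 254 → ff fe.
Outer input = (K'⊕opad) ∥ inner = 18 5c 5c 5c 5c 5c 5c ∥ ff fe.
Outer hash (tag): even-index sum = 554 mod 256 = 42; odd-index sum = 531 mod 256 = 19 → 2a 13.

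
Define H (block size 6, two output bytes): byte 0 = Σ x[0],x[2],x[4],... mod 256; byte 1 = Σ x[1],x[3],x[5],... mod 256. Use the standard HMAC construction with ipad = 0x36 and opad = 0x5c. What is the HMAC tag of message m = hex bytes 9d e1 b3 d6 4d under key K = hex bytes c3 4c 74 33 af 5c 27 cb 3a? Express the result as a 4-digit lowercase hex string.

4d65

Key hex bytes c3 4c 74 33 af 5c 27 cb 3a is 9 bytes > B = 6, so hash it first: H(key) = 47 a6, then zero-pad to 6 bytes: K' = 47 a6 00 00 00 00.
K' ⊕ ipad = 71 90 36 36 36 36.  K' ⊕ opad = 1b fa 5c 5c 5c 5c.
Inner input = (K'⊕ipad) ∥ m = 71 90 36 36 36 36 ∥ 9d e1 b3 d6 4d.
Inner hash: even-index sum = 634 mod 256 = 122; odd-index sum = 691 mod 256 = 179 → 7a b3.
Outer input = (K'⊕opad) ∥ inner = 1b fa 5c 5c 5c 5c ∥ 7a b3.
Outer hash (tag): even-index sum = 333 mod 256 = 77; odd-index sum = 613 mod 256 = 101 → 4d 65.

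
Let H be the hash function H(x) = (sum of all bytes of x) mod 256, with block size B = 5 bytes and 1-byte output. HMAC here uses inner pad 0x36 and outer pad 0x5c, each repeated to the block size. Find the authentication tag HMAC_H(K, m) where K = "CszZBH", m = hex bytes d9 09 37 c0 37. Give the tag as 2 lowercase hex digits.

c2

Key "CszZBH" = 43 73 7a 5a 42 48 is 6 bytes > B = 5, so hash it first: H(key) = 14, then zero-pad to 5 bytes: K' = 14 00 00 00 00.
K' ⊕ ipad = 22 36 36 36 36.  K' ⊕ opad = 48 5c 5c 5c 5c.
Inner input = (K'⊕ipad) ∥ m = 22 36 36 36 36 ∥ d9 09 37 c0 37.
Inner hash: sum = 34+54+54+54+54+217+9+55+192+55 = 778; mod 256 = 10 → 0a.
Outer input = (K'⊕opad) ∥ inner = 48 5c 5c 5c 5c ∥ 0a.
Outer hash (tag): sum = 72+92+92+92+92+10 = 450; mod 256 = 194 → c2.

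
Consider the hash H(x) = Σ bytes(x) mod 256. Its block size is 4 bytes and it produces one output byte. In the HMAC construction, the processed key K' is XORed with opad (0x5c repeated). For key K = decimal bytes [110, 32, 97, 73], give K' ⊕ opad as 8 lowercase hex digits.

327c3d15

Key decimal bytes [110, 32, 97, 73] = 6e 20 61 49 is exactly B = 4 bytes: K' = 6e 20 61 49.
XOR each byte with 0x5c: 6e⊕5c=32, 20⊕5c=7c, 61⊕5c=3d, 49⊕5c=15.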